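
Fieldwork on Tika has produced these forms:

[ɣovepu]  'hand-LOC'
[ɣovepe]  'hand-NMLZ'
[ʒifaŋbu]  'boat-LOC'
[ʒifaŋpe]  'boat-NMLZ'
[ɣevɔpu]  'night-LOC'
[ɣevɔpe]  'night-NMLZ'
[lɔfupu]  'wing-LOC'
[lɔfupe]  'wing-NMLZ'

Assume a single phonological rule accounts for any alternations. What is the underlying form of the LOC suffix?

/-bu/

The LOC morpheme has two allomorphs, [-bu] and [-pu].
The NMLZ suffix, which begins with [p], is invariant after every stem; so [p] is not altered by any rule here.
So the underlying form is /-bu/, and voiced stops become voiceless after a vowel.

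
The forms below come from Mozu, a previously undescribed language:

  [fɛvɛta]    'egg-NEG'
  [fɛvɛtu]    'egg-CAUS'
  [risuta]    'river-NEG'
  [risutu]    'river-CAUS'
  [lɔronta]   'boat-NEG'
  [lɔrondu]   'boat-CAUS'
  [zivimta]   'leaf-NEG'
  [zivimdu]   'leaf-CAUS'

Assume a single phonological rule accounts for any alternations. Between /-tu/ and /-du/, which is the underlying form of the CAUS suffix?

/-du/

The CAUS suffix surfaces as [-du] and [-tu], depending on the final segment of the stem.
By contrast the NEG suffix keeps its initial [t] throughout — that segment must be underlying.
The CAUS suffix is therefore /-du/ underlyingly, with post-vocalic devoicing: voiced stops become voiceless after a vowel.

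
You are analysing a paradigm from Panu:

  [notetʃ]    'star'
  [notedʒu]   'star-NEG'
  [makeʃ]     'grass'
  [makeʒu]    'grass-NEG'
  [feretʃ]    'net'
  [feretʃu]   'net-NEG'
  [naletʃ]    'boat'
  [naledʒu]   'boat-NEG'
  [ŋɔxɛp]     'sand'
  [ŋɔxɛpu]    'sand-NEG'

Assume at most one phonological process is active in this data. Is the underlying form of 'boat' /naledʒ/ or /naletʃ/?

'boat' shows [tʃ] ~ [dʒ] at the end of the stem ([naletʃ] vs [naledʒu]).
If /tʃ/ were underlying and a rule turned it into [dʒ] before the NEG suffix, 'net' would also alternate; but it has [tʃ] in both [feretʃ] and [feretʃu].
So /dʒ/ is underlying, and a rule of word-final obstruent devoicing — voiced obstruents become voiceless word-finally — gives [tʃ].

/naledʒ/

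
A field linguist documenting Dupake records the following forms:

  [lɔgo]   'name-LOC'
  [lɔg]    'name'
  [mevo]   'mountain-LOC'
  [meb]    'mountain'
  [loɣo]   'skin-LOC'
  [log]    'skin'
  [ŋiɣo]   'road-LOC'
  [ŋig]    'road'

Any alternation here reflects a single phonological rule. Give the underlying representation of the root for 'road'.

The stem for 'road' ends in [ɣ] in [ŋiɣo] but [g] in [ŋig].
Compare 'name', with invariant [g] in [lɔgo] and [lɔg]: an analysis with underlying /g/ and a rule producing [ɣ] before the LOC suffix would wrongly predict alternation here too.
So /ɣ/ is underlying, and a rule of word-final hardening — voiced fricatives become stops word-finally — gives [g].

/ŋiɣ/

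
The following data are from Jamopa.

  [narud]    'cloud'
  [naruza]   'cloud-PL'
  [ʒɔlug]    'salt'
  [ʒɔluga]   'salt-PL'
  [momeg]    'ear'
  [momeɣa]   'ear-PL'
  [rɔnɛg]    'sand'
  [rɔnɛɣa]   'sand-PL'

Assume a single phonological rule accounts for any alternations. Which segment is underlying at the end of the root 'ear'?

/ɣ/

'ear' shows [g] ~ [ɣ] at the end of the stem ([momeg] vs [momeɣa]).
If /g/ were underlying and a rule turned it into [ɣ] before the PL suffix, 'salt' would also alternate; but it has [g] in both [ʒɔlug] and [ʒɔluga].
The alternation reflects word-final hardening: voiced fricatives become stops word-finally. /ɣ/ is underlying.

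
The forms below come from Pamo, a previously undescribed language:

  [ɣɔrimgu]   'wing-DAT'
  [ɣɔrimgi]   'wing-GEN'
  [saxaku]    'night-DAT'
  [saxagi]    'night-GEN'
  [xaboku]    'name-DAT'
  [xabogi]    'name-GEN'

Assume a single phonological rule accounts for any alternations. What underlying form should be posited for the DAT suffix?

/-ku/

The DAT suffix surfaces as [-gu] and [-ku], depending on the final segment of the stem.
By contrast the GEN suffix keeps its initial [g] throughout — that segment must be underlying.
The DAT suffix is therefore /-ku/ underlyingly, with post-nasal voicing: voiceless stops become voiced after a nasal.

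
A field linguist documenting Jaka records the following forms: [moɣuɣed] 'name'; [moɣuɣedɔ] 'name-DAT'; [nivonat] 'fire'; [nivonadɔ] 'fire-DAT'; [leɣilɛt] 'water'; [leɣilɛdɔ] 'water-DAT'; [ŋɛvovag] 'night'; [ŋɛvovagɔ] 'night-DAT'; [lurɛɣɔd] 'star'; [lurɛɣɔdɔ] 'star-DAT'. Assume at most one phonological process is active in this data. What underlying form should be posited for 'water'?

/leɣilɛt/

The root 'water' surfaces as [leɣilɛt] and [leɣilɛdɔ], with a stem-final [t] ~ [d] alternation.
Compare 'star', with invariant [d] in [lurɛɣɔd] and [lurɛɣɔdɔ]: an analysis with underlying /d/ and a rule producing [t] in isolation would wrongly predict alternation here too.
Therefore /t/ is basic and [d] is derived by intervocalic voicing (voiceless stops become voiced between vowels).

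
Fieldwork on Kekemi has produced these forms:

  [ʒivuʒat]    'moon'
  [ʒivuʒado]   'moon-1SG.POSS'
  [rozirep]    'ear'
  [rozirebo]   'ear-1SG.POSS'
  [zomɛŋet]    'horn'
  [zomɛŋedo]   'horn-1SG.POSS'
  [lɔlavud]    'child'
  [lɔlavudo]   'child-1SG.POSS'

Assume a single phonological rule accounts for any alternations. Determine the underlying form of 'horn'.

In [zomɛŋet] and [zomɛŋedo] the final segment of 'horn' alternates: [t] ~ [d].
The stem 'child' ([lɔlavud], [lɔlavudo]) shows [d] unchanged in both environments, so [d] cannot be basic with [t] derived in isolation.
The underlying segment must be /t/; voiceless stops become voiced between vowels, yielding [d] there.
Hence 'horn' is /zomɛŋet/ underlyingly.

/zomɛŋet/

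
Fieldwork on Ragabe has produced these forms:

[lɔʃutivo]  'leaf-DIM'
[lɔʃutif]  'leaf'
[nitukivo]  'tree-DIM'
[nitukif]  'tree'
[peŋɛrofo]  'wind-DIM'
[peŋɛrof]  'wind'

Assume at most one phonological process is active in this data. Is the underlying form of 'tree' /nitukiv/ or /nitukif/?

The stem for 'tree' ends in [v] in [nitukivo] but [f] in [nitukif].
But 'wind' keeps [f] in both environments ([peŋɛrofo], [peŋɛrof]), so there is no rule changing /f/ to [v] before the DIM suffix.
The alternation reflects word-final obstruent devoicing: voiced obstruents become voiceless word-finally. /v/ is underlying.

/nitukiv/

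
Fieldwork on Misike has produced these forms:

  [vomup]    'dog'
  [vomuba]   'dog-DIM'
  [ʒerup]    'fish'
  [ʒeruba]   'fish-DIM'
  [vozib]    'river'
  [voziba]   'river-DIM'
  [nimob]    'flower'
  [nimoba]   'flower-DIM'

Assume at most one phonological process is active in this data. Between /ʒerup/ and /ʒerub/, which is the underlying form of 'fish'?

/ʒerup/

In [ʒerup] and [ʒeruba] the final segment of 'fish' alternates: [p] ~ [b].
If /b/ were underlying and a rule turned it into [p] in isolation, 'flower' would also alternate; but it has [b] in both [nimob] and [nimoba].
Therefore /p/ is basic and [b] is derived by intervocalic voicing (voiceless stops become voiced between vowels).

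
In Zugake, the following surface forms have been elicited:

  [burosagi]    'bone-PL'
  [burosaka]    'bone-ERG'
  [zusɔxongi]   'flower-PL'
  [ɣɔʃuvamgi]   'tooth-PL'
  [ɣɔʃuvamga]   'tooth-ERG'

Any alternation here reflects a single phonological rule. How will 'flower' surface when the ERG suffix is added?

The ERG suffix surfaces as [-ga] and [-ka], depending on the final segment of the stem.
The PL suffix, which begins with [g], is invariant after every stem; so [g] is not altered by any rule here.
The ERG suffix is therefore /-ka/ underlyingly, with post-nasal voicing: voiceless stops become voiced after a nasal.
After 'flower', which ends in a nasal, the suffix surfaces as [-ga], giving [zusɔxonga].

[zusɔxonga]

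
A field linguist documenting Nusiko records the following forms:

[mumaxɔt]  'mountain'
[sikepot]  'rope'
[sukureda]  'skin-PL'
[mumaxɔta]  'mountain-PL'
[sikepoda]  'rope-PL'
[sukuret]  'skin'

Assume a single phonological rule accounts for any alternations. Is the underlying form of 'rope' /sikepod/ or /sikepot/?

The stem for 'rope' ends in [d] in [sikepoda] but [t] in [sikepot].
If /t/ were underlying and a rule turned it into [d] before the PL suffix, 'mountain' would also alternate; but it has [t] in both [mumaxɔta] and [mumaxɔt].
Therefore /d/ is basic and [t] is derived by word-final obstruent devoicing (voiced obstruents become voiceless word-finally).

/sikepod/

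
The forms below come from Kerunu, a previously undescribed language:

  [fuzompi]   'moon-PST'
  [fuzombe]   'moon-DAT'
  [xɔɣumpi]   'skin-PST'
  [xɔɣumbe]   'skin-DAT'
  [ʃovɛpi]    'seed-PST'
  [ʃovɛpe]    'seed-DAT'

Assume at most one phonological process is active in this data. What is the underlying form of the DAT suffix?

/-be/

The DAT suffix surfaces as [-be] and [-pe], depending on the final segment of the stem.
The PST suffix, which begins with [p], is invariant after every stem; so [p] is not altered by any rule here.
So the underlying form is /-be/, and voiced stops become voiceless after a vowel.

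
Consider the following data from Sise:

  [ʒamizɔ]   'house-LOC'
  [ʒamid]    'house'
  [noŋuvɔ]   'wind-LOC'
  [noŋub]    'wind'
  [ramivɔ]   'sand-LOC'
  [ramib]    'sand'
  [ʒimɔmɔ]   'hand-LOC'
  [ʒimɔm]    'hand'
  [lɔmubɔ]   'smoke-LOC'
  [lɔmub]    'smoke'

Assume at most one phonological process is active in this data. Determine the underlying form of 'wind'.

/noŋuv/

In [noŋuvɔ] and [noŋub] the final segment of 'wind' alternates: [v] ~ [b].
If /b/ were underlying and a rule turned it into [v] before the LOC suffix, 'smoke' would also alternate; but it has [b] in both [lɔmubɔ] and [lɔmub].
The alternation reflects word-final hardening: voiced fricatives become stops word-finally. /v/ is underlying.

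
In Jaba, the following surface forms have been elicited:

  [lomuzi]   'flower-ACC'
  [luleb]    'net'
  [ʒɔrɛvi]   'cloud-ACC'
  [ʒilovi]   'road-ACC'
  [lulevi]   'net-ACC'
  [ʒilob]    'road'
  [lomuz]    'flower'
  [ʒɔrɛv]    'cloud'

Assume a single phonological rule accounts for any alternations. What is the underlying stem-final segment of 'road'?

/b/

The root 'road' surfaces as [ʒilovi] and [ʒilob], with a stem-final [v] ~ [b] alternation.
The stem 'cloud' ([ʒɔrɛvi], [ʒɔrɛv]) shows [v] unchanged in both environments, so [v] cannot be basic with [b] derived in isolation.
So /b/ is underlying, and a rule of intervocalic spirantization — voiced stops become fricatives between vowels — gives [v].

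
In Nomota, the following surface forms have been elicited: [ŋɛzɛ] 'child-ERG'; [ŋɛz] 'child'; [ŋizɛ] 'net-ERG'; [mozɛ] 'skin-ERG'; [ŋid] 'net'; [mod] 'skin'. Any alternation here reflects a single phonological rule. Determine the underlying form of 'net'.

/ŋid/

The stem for 'net' ends in [z] in [ŋizɛ] but [d] in [ŋid].
If /z/ were underlying and a rule turned it into [d] in isolation, 'child' would also alternate; but it has [z] in both [ŋɛzɛ] and [ŋɛz].
The underlying segment must be /d/; voiced stops become fricatives between vowels, yielding [z] there.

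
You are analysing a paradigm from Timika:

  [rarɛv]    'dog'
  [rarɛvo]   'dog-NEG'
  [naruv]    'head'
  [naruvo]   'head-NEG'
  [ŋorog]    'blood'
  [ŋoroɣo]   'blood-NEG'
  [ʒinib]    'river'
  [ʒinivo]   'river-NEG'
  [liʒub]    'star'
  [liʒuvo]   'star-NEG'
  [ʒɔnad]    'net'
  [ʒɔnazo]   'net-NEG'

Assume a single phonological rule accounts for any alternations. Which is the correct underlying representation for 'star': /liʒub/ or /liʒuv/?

The root 'star' surfaces as [liʒub] and [liʒuvo], with a stem-final [b] ~ [v] alternation.
Compare 'head', with invariant [v] in [naruv] and [naruvo]: an analysis with underlying /v/ and a rule producing [b] in isolation would wrongly predict alternation here too.
So /b/ is underlying, and a rule of intervocalic spirantization — voiced stops become fricatives between vowels — gives [v].

/liʒub/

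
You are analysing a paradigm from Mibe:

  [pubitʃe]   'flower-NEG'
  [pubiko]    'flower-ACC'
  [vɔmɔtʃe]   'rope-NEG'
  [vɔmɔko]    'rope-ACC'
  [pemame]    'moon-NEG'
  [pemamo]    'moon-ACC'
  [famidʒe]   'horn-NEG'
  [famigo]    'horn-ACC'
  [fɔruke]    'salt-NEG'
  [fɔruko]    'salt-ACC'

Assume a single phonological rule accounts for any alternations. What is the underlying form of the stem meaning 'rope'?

/vɔmɔtʃ/

The stem for 'rope' ends in [tʃ] in [vɔmɔtʃe] but [k] in [vɔmɔko].
Compare 'salt', with invariant [k] in [fɔruke] and [fɔruko]: an analysis with underlying /k/ and a rule producing [tʃ] before the NEG suffix would wrongly predict alternation here too.
So /tʃ/ is underlying, and a rule of depalatalization — palato-alveolar /tʃ/ and /dʒ/ become [k] and [g] when no front vowel follows — gives [k].
Hence 'rope' is /vɔmɔtʃ/ underlyingly.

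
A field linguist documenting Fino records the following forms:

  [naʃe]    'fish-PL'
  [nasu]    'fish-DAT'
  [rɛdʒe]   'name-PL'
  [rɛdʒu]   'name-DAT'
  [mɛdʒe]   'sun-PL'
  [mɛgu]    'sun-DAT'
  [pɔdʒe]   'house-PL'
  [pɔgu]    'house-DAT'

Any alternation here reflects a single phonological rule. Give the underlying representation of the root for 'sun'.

/mɛg/

In [mɛdʒe] and [mɛgu] the final segment of 'sun' alternates: [dʒ] ~ [g].
But 'name' keeps [dʒ] in both environments ([rɛdʒe], [rɛdʒu]), so there is no rule changing /dʒ/ to [g] before the DAT suffix.
So /g/ is underlying, and a rule of palatalization before a front vowel — /g/ and /s/ become palato-alveolar [dʒ] and [ʃ] before a front vowel — gives [dʒ].
Hence 'sun' is /mɛg/ underlyingly.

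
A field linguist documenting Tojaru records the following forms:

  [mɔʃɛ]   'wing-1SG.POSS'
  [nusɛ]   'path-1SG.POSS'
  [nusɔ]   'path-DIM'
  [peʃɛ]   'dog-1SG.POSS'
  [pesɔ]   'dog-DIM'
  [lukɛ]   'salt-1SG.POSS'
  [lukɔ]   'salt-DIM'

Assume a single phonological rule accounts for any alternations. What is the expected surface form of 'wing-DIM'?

[mɔsɔ]

The root 'dog' surfaces as [peʃɛ] and [pesɔ], with a stem-final [ʃ] ~ [s] alternation.
The stem 'path' ([nusɛ], [nusɔ]) shows [s] unchanged in both environments, so [s] cannot be basic with [ʃ] derived before the 1SG.POSS suffix.
So /ʃ/ is underlying, and a rule of depalatalization — palato-alveolar /ʃ/ becomes [s] when no front vowel follows — gives [s].
From [mɔʃɛ] the stem 'wing' is /mɔʃ/; when no front vowel follows this yields [mɔsɔ].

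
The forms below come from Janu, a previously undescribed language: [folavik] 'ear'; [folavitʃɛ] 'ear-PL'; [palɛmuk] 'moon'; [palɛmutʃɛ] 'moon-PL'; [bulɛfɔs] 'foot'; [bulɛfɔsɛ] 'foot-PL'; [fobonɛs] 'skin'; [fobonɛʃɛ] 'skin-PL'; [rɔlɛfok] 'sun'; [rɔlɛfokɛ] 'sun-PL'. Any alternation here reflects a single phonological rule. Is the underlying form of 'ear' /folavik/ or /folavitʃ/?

The root 'ear' surfaces as [folavik] and [folavitʃɛ], with a stem-final [k] ~ [tʃ] alternation.
Compare 'sun', with invariant [k] in [rɔlɛfok] and [rɔlɛfokɛ]: an analysis with underlying /k/ and a rule producing [tʃ] before the PL suffix would wrongly predict alternation here too.
The underlying segment must be /tʃ/; palato-alveolar /tʃ/ and /ʃ/ become [k] and [s] when no front vowel follows, yielding [k] there.

/folavitʃ/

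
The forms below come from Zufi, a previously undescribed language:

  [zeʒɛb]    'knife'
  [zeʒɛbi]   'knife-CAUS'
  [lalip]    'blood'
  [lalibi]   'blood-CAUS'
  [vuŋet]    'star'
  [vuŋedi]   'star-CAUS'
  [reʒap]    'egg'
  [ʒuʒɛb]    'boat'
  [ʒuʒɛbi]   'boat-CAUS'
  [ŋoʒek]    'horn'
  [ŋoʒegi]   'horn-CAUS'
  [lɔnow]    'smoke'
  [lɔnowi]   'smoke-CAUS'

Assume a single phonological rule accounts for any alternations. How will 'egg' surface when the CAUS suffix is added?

'blood' shows [p] ~ [b] at the end of the stem ([lalip] vs [lalibi]).
If /b/ were underlying and a rule turned it into [p] in isolation, 'knife' would also alternate; but it has [b] in both [zeʒɛb] and [zeʒɛbi].
So /p/ is underlying, and a rule of intervocalic voicing — voiceless stops become voiced between vowels — gives [b].
The one attested form of 'egg', [reʒap], shows underlying /reʒap/. Applying the same rule between vowels gives [reʒabi].

[reʒabi]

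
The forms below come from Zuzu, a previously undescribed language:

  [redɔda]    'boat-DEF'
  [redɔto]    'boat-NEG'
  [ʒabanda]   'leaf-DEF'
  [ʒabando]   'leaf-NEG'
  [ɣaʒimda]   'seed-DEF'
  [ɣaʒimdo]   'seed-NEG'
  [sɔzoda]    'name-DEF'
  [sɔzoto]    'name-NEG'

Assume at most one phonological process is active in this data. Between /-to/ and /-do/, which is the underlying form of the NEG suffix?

The NEG suffix surfaces as [-do] and [-to], depending on the final segment of the stem.
The DEF suffix, which begins with [d], is invariant after every stem; so [d] is not altered by any rule here.
So the underlying form is /-to/, and voiceless stops become voiced after a nasal.

/-to/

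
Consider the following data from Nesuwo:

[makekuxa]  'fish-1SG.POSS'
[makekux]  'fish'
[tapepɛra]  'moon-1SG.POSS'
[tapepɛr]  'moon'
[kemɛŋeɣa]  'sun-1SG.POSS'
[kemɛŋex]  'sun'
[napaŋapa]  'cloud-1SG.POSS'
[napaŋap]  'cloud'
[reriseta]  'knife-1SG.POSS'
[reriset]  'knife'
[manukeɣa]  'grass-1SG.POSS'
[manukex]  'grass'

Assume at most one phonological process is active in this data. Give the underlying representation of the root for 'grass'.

In [manukeɣa] and [manukex] the final segment of 'grass' alternates: [ɣ] ~ [x].
The stem 'fish' ([makekuxa], [makekux]) shows [x] unchanged in both environments, so [x] cannot be basic with [ɣ] derived before the 1SG.POSS suffix.
The underlying segment must be /ɣ/; voiced obstruents become voiceless word-finally, yielding [x] there.
The underlying form of 'grass' is therefore /manukeɣ/.

/manukeɣ/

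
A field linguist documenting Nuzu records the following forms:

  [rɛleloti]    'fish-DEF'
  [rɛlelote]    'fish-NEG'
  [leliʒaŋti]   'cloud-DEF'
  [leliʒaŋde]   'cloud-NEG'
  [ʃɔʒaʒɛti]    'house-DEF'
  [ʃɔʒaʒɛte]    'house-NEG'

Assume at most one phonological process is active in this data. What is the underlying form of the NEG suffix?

/-de/

The NEG suffix surfaces as [-de] and [-te], depending on the final segment of the stem.
The DEF suffix, which begins with [t], is invariant after every stem; so [t] is not altered by any rule here.
So the underlying form is /-de/, and voiced stops become voiceless after a vowel.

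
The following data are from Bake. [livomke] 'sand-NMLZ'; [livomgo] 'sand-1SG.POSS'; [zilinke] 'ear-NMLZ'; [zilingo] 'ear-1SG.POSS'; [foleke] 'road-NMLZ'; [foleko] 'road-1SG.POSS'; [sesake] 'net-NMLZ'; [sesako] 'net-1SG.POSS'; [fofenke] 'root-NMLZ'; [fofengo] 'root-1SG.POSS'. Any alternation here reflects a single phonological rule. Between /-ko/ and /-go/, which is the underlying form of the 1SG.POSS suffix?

The 1SG.POSS morpheme has two allomorphs, [-go] and [-ko].
The NMLZ suffix, which begins with [k], is invariant after every stem; so [k] is not altered by any rule here.
So the underlying form is /-go/, and voiced stops become voiceless after a vowel.

/-go/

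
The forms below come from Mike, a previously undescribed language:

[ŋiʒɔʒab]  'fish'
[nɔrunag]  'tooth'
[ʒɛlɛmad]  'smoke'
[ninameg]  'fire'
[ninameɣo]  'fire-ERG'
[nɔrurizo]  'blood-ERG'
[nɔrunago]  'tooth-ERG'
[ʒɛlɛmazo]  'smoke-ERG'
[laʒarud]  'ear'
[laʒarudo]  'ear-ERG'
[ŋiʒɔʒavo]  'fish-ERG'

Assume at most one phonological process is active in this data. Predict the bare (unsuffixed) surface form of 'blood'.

[nɔrurid]

The root 'smoke' surfaces as [ʒɛlɛmazo] and [ʒɛlɛmad], with a stem-final [z] ~ [d] alternation.
Compare 'ear', with invariant [d] in [laʒarudo] and [laʒarud]: an analysis with underlying /d/ and a rule producing [z] before the ERG suffix would wrongly predict alternation here too.
The alternation reflects word-final hardening: voiced fricatives become stops word-finally. /z/ is underlying.
The one attested form of 'blood', [nɔrurizo], shows underlying /nɔruriz/. Applying the same rule word-finally gives [nɔrurid].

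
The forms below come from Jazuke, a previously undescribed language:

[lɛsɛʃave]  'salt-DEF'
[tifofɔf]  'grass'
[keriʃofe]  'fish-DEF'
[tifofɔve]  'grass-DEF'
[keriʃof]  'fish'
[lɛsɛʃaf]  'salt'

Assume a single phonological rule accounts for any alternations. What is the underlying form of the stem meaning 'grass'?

/tifofɔv/

'grass' shows [f] ~ [v] at the end of the stem ([tifofɔf] vs [tifofɔve]).
If /f/ were underlying and a rule turned it into [v] before the DEF suffix, 'fish' would also alternate; but it has [f] in both [keriʃof] and [keriʃofe].
So /v/ is underlying, and a rule of word-final obstruent devoicing — voiced obstruents become voiceless word-finally — gives [f].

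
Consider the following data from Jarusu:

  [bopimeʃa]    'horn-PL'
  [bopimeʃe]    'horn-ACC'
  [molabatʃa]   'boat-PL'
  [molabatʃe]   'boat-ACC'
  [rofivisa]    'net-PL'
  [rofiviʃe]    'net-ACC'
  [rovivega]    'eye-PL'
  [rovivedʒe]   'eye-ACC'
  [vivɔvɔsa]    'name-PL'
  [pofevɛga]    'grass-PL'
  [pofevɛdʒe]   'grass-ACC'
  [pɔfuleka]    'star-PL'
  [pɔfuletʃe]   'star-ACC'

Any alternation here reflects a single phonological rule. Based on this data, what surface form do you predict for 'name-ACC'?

[vivɔvɔʃe]

'net' shows [s] ~ [ʃ] at the end of the stem ([rofivisa] vs [rofiviʃe]).
If /ʃ/ were underlying and a rule turned it into [s] before the PL suffix, 'horn' would also alternate; but it has [ʃ] in both [bopimeʃa] and [bopimeʃe].
So /s/ is underlying, and a rule of palatalization before a front vowel — /k/, /g/ and /s/ become palato-alveolar [tʃ], [dʒ] and [ʃ] before a front vowel — gives [ʃ].
From [vivɔvɔsa] the stem 'name' is /vivɔvɔs/; before a front vowel this yields [vivɔvɔʃe].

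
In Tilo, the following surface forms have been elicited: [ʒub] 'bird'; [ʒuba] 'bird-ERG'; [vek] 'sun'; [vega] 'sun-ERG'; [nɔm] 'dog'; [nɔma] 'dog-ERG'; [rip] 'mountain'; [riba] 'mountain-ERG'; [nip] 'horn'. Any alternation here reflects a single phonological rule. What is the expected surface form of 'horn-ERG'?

[niba]

The root 'mountain' surfaces as [rip] and [riba], with a stem-final [p] ~ [b] alternation.
Compare 'bird', with invariant [b] in [ʒub] and [ʒuba]: an analysis with underlying /b/ and a rule producing [p] in isolation would wrongly predict alternation here too.
Therefore /p/ is basic and [b] is derived by intervocalic voicing (voiceless stops become voiced between vowels).
The one attested form of 'horn', [nip], shows underlying /nip/. Applying the same rule between vowels gives [niba].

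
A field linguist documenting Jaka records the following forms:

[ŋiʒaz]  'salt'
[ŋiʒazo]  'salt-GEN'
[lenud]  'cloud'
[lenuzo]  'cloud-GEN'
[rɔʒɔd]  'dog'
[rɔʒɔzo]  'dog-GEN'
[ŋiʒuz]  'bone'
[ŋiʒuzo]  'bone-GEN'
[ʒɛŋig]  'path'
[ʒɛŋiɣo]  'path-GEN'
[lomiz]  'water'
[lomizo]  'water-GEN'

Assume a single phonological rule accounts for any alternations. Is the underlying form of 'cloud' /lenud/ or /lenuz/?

/lenud/

'cloud' shows [d] ~ [z] at the end of the stem ([lenud] vs [lenuzo]).
The stem 'bone' ([ŋiʒuz], [ŋiʒuzo]) shows [z] unchanged in both environments, so [z] cannot be basic with [d] derived in isolation.
Therefore /d/ is basic and [z] is derived by intervocalic spirantization (voiced stops become fricatives between vowels).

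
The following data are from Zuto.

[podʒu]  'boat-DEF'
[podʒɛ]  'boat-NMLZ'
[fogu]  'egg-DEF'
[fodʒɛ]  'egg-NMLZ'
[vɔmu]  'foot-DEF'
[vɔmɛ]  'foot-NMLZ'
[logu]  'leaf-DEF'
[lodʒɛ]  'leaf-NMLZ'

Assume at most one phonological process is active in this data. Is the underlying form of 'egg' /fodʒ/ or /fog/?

/fog/

The stem for 'egg' ends in [g] in [fogu] but [dʒ] in [fodʒɛ].
But 'boat' keeps [dʒ] in both environments ([podʒu], [podʒɛ]), so there is no rule changing /dʒ/ to [g] before the DEF suffix.
So /g/ is underlying, and a rule of palatalization before a front vowel — /g/ becomes palato-alveolar [dʒ] before a front vowel — gives [dʒ].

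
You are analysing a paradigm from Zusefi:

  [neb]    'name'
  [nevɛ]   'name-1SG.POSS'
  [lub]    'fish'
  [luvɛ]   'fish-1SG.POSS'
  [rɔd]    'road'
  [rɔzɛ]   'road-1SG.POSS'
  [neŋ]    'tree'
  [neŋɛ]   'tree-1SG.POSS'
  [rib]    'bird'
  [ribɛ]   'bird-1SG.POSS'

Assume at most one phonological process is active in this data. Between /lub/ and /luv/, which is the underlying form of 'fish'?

'fish' shows [b] ~ [v] at the end of the stem ([lub] vs [luvɛ]).
If /b/ were underlying and a rule turned it into [v] before the 1SG.POSS suffix, 'bird' would also alternate; but it has [b] in both [rib] and [ribɛ].
The underlying segment must be /v/; voiced fricatives become stops word-finally, yielding [b] there.

/luv/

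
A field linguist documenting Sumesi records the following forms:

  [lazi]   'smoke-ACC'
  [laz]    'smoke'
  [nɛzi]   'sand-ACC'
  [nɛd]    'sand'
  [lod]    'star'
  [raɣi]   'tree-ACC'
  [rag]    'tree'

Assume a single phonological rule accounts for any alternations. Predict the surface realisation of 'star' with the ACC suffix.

[lozi]

The stem for 'sand' ends in [z] in [nɛzi] but [d] in [nɛd].
But 'smoke' keeps [z] in both environments ([lazi], [laz]), so there is no rule changing /z/ to [d] in isolation.
The alternation reflects intervocalic spirantization: voiced stops become fricatives between vowels. /d/ is underlying.
The one attested form of 'star', [lod], shows underlying /lod/. Applying the same rule between vowels gives [lozi].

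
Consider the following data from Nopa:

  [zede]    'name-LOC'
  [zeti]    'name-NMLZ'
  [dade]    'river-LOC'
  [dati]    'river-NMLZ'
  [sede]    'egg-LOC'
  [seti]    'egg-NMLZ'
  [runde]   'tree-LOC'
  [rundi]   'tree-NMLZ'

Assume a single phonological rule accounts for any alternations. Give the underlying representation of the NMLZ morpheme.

The NMLZ morpheme has two allomorphs, [-di] and [-ti].
The LOC suffix, which begins with [d], is invariant after every stem; so [d] is not altered by any rule here.
The NMLZ suffix is therefore /-ti/ underlyingly, with post-nasal voicing: voiceless stops become voiced after a nasal.

/-ti/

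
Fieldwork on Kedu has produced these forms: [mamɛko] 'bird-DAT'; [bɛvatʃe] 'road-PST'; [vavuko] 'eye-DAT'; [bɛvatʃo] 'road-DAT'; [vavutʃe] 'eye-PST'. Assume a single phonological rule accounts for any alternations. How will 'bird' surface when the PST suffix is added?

'eye' shows [k] ~ [tʃ] at the end of the stem ([vavuko] vs [vavutʃe]).
Compare 'road', with invariant [tʃ] in [bɛvatʃo] and [bɛvatʃe]: an analysis with underlying /tʃ/ and a rule producing [k] before the DAT suffix would wrongly predict alternation here too.
The underlying segment must be /k/; /k/ becomes palato-alveolar [tʃ] before a front vowel, yielding [tʃ] there.
From [mamɛko] the stem 'bird' is /mamɛk/; before a front vowel this yields [mamɛtʃe].

[mamɛtʃe]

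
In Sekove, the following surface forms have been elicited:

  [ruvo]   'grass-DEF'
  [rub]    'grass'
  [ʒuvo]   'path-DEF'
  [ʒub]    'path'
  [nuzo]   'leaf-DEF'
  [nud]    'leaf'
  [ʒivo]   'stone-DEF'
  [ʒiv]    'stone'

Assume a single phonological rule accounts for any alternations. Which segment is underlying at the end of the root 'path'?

/b/

The root 'path' surfaces as [ʒuvo] and [ʒub], with a stem-final [v] ~ [b] alternation.
If /v/ were underlying and a rule turned it into [b] in isolation, 'stone' would also alternate; but it has [v] in both [ʒivo] and [ʒiv].
So /b/ is underlying, and a rule of intervocalic spirantization — voiced stops become fricatives between vowels — gives [v].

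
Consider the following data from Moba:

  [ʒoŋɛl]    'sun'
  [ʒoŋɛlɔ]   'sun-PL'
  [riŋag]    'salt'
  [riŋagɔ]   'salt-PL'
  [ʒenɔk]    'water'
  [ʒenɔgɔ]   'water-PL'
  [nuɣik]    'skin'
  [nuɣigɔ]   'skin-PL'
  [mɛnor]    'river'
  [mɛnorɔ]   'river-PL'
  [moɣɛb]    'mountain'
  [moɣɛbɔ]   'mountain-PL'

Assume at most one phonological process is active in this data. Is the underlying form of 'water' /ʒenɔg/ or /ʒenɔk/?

The stem for 'water' ends in [k] in [ʒenɔk] but [g] in [ʒenɔgɔ].
The stem 'salt' ([riŋag], [riŋagɔ]) shows [g] unchanged in both environments, so [g] cannot be basic with [k] derived in isolation.
So /k/ is underlying, and a rule of intervocalic voicing — voiceless stops become voiced between vowels — gives [g].

/ʒenɔk/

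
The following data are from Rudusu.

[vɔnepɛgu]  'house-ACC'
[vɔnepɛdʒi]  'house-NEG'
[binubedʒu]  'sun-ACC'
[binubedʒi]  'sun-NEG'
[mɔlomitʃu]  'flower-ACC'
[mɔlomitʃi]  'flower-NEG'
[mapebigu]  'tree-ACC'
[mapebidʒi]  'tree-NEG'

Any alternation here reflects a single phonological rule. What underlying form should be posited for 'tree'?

The stem for 'tree' ends in [g] in [mapebigu] but [dʒ] in [mapebidʒi].
But 'sun' keeps [dʒ] in both environments ([binubedʒu], [binubedʒi]), so there is no rule changing /dʒ/ to [g] before the ACC suffix.
The underlying segment must be /g/; /g/ becomes palato-alveolar [dʒ] before a front vowel, yielding [dʒ] there.
The underlying form of 'tree' is therefore /mapebig/.

/mapebig/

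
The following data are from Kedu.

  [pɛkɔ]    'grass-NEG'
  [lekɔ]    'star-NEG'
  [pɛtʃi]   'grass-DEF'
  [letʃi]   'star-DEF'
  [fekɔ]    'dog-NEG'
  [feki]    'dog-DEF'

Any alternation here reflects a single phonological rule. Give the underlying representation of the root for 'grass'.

In [pɛtʃi] and [pɛkɔ] the final segment of 'grass' alternates: [tʃ] ~ [k].
The stem 'dog' ([feki], [fekɔ]) shows [k] unchanged in both environments, so [k] cannot be basic with [tʃ] derived before the DEF suffix.
So /tʃ/ is underlying, and a rule of depalatalization — palato-alveolar /tʃ/ becomes [k] when no front vowel follows — gives [k].

/pɛtʃ/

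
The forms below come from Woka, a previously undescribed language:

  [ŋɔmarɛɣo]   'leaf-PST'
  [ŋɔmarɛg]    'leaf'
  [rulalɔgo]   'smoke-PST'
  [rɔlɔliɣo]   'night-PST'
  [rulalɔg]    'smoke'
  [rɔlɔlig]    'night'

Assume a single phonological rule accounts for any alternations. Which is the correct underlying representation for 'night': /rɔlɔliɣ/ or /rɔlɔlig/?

In [rɔlɔliɣo] and [rɔlɔlig] the final segment of 'night' alternates: [ɣ] ~ [g].
If /g/ were underlying and a rule turned it into [ɣ] before the PST suffix, 'smoke' would also alternate; but it has [g] in both [rulalɔgo] and [rulalɔg].
The alternation reflects word-final hardening: voiced fricatives become stops word-finally. /ɣ/ is underlying.

/rɔlɔliɣ/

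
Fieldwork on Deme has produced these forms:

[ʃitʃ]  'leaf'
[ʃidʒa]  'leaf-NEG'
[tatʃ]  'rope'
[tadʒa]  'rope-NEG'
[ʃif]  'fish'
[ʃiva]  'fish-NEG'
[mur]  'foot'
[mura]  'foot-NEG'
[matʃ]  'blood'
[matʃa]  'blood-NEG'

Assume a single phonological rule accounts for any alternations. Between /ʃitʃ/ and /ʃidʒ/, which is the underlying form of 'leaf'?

/ʃidʒ/

In [ʃitʃ] and [ʃidʒa] the final segment of 'leaf' alternates: [tʃ] ~ [dʒ].
But 'blood' keeps [tʃ] in both environments ([matʃ], [matʃa]), so there is no rule changing /tʃ/ to [dʒ] before the NEG suffix.
The underlying segment must be /dʒ/; voiced obstruents become voiceless word-finally, yielding [tʃ] there.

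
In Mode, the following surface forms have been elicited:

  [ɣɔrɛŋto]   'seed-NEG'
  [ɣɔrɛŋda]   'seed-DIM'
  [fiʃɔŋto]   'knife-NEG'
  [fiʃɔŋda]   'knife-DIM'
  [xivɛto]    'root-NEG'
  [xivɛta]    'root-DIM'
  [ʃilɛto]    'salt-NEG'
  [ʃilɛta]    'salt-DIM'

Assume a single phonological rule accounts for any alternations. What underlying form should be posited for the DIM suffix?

The DIM morpheme has two allomorphs, [-da] and [-ta].
The NEG suffix, which begins with [t], is invariant after every stem; so [t] is not altered by any rule here.
So the underlying form is /-da/, and voiced stops become voiceless after a vowel.

/-da/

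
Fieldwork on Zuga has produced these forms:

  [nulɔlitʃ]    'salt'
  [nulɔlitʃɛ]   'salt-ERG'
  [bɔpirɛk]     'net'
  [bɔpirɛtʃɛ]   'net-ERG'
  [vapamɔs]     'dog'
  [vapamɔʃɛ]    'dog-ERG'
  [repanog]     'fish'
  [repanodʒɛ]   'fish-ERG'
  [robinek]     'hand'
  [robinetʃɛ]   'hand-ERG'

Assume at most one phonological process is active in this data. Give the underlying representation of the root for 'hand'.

/robinek/

In [robinek] and [robinetʃɛ] the final segment of 'hand' alternates: [k] ~ [tʃ].
The stem 'salt' ([nulɔlitʃ], [nulɔlitʃɛ]) shows [tʃ] unchanged in both environments, so [tʃ] cannot be basic with [k] derived in isolation.
The underlying segment must be /k/; /k/, /g/ and /s/ become palato-alveolar [tʃ], [dʒ] and [ʃ] before a front vowel, yielding [tʃ] there.
So 'hand' = /robinek/.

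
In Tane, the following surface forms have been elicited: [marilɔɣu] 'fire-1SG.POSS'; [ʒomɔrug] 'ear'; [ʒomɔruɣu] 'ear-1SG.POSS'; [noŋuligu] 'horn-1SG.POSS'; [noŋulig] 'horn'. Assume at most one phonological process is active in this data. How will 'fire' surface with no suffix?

[marilɔg]

The stem for 'ear' ends in [g] in [ʒomɔrug] but [ɣ] in [ʒomɔruɣu].
But 'horn' keeps [g] in both environments ([noŋulig], [noŋuligu]), so there is no rule changing /g/ to [ɣ] before the 1SG.POSS suffix.
The alternation reflects word-final hardening: voiced fricatives become stops word-finally. /ɣ/ is underlying.
The one attested form of 'fire', [marilɔɣu], shows underlying /marilɔɣ/. Applying the same rule word-finally gives [marilɔg].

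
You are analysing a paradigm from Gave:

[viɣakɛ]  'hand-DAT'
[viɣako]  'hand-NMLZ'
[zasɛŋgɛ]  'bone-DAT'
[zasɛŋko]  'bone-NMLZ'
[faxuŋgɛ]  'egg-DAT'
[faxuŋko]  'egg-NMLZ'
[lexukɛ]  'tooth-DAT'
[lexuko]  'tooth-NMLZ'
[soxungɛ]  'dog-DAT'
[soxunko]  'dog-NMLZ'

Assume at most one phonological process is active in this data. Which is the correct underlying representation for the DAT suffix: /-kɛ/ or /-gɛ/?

/-gɛ/

The DAT suffix surfaces as [-gɛ] and [-kɛ], depending on the final segment of the stem.
By contrast the NMLZ suffix keeps its initial [k] throughout — that segment must be underlying.
The DAT suffix is therefore /-gɛ/ underlyingly, with post-vocalic devoicing: voiced stops become voiceless after a vowel.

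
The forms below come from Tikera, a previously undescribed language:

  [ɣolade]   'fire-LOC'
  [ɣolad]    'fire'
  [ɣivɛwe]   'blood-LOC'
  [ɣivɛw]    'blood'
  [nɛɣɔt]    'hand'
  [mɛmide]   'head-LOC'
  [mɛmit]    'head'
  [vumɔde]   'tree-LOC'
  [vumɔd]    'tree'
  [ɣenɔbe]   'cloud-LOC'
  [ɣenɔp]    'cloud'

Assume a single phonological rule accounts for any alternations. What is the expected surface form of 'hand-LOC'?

[nɛɣɔde]

In [mɛmide] and [mɛmit] the final segment of 'head' alternates: [d] ~ [t].
If /d/ were underlying and a rule turned it into [t] in isolation, 'fire' would also alternate; but it has [d] in both [ɣolade] and [ɣolad].
The alternation reflects intervocalic voicing: voiceless stops become voiced between vowels. /t/ is underlying.
The one attested form of 'hand', [nɛɣɔt], shows underlying /nɛɣɔt/. Applying the same rule between vowels gives [nɛɣɔde].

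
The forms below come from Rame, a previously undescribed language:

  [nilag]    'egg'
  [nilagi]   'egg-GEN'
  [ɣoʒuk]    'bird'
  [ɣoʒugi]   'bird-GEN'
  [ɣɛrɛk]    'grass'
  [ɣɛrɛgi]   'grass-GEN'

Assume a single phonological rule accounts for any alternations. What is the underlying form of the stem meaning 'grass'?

The stem for 'grass' ends in [k] in [ɣɛrɛk] but [g] in [ɣɛrɛgi].
The stem 'egg' ([nilag], [nilagi]) shows [g] unchanged in both environments, so [g] cannot be basic with [k] derived in isolation.
The underlying segment must be /k/; voiceless stops become voiced between vowels, yielding [g] there.

/ɣɛrɛk/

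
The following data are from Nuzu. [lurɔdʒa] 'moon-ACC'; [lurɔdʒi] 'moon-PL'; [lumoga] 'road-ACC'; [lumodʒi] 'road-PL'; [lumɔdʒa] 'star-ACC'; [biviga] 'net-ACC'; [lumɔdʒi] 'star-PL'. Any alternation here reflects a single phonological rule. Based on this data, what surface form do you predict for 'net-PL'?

[bividʒi]

The root 'road' surfaces as [lumoga] and [lumodʒi], with a stem-final [g] ~ [dʒ] alternation.
If /dʒ/ were underlying and a rule turned it into [g] before the ACC suffix, 'star' would also alternate; but it has [dʒ] in both [lumɔdʒa] and [lumɔdʒi].
The alternation reflects palatalization before a front vowel: /g/ becomes palato-alveolar [dʒ] before a front vowel. /g/ is underlying.
The one attested form of 'net', [biviga], shows underlying /bivig/. Applying the same rule before a front vowel gives [bividʒi].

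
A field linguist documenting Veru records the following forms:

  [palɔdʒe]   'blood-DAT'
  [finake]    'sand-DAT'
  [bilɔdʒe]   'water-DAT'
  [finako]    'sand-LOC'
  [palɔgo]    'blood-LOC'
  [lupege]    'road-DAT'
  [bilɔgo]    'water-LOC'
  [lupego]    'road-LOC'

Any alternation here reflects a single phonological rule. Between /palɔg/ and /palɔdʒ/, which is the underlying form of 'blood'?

In [palɔgo] and [palɔdʒe] the final segment of 'blood' alternates: [g] ~ [dʒ].
But 'road' keeps [g] in both environments ([lupego], [lupege]), so there is no rule changing /g/ to [dʒ] before the DAT suffix.
So /dʒ/ is underlying, and a rule of depalatalization — palato-alveolar /dʒ/ becomes [g] when no front vowel follows — gives [g].

/palɔdʒ/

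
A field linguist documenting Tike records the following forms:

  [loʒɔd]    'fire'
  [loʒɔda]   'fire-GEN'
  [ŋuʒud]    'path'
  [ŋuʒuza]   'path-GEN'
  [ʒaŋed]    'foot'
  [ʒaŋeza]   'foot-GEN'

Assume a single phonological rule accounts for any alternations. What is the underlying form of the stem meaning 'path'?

/ŋuʒuz/

The stem for 'path' ends in [d] in [ŋuʒud] but [z] in [ŋuʒuza].
If /d/ were underlying and a rule turned it into [z] before the GEN suffix, 'fire' would also alternate; but it has [d] in both [loʒɔd] and [loʒɔda].
So /z/ is underlying, and a rule of word-final hardening — voiced fricatives become stops word-finally — gives [d].
So 'path' = /ŋuʒuz/.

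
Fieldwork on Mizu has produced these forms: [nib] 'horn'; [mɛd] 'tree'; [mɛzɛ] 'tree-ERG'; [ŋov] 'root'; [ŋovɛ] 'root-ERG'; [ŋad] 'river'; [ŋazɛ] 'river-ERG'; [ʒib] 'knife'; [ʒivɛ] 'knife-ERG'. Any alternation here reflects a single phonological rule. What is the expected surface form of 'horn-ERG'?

[nivɛ]

The root 'knife' surfaces as [ʒib] and [ʒivɛ], with a stem-final [b] ~ [v] alternation.
The stem 'root' ([ŋov], [ŋovɛ]) shows [v] unchanged in both environments, so [v] cannot be basic with [b] derived in isolation.
The alternation reflects intervocalic spirantization: voiced stops become fricatives between vowels. /b/ is underlying.
From [nib] the stem 'horn' is /nib/; between vowels this yields [nivɛ].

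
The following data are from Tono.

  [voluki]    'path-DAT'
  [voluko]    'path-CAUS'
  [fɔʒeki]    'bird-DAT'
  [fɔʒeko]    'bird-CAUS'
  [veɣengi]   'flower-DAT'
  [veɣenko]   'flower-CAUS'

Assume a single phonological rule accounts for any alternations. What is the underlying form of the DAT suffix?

/-gi/

The DAT morpheme has two allomorphs, [-gi] and [-ki].
The CAUS suffix, which begins with [k], is invariant after every stem; so [k] is not altered by any rule here.
The DAT suffix is therefore /-gi/ underlyingly, with post-vocalic devoicing: voiced stops become voiceless after a vowel.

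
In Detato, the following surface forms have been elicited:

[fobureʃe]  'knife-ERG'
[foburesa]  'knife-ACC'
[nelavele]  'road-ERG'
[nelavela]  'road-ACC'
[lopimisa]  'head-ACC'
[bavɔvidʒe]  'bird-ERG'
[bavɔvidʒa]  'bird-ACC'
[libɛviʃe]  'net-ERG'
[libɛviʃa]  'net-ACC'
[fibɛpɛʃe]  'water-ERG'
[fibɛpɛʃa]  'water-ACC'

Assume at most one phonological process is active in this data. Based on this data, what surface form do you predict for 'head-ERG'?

In [fobureʃe] and [foburesa] the final segment of 'knife' alternates: [ʃ] ~ [s].
But 'water' keeps [ʃ] in both environments ([fibɛpɛʃe], [fibɛpɛʃa]), so there is no rule changing /ʃ/ to [s] before the ACC suffix.
So /s/ is underlying, and a rule of palatalization before a front vowel — /s/ becomes palato-alveolar [ʃ] before a front vowel — gives [ʃ].
The one attested form of 'head', [lopimisa], shows underlying /lopimis/. Applying the same rule before a front vowel gives [lopimiʃe].

[lopimiʃe]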